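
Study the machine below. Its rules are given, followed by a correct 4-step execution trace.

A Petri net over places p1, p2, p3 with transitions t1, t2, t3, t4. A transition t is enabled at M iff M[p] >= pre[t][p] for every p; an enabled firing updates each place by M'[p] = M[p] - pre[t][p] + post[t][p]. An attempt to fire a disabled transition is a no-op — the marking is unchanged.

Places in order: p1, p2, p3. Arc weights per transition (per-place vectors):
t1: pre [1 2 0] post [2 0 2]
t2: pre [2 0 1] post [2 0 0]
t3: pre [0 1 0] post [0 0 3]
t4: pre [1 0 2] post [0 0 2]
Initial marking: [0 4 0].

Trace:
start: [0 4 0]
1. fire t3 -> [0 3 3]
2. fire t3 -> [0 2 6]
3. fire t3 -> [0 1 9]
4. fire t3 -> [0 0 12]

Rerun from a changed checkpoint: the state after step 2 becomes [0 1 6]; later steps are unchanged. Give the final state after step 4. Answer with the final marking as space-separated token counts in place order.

0 0 9

state after step 2 := [0 1 6]
3. fire t3 -> [0 0 9]
4. fire t3 -> [0 0 9]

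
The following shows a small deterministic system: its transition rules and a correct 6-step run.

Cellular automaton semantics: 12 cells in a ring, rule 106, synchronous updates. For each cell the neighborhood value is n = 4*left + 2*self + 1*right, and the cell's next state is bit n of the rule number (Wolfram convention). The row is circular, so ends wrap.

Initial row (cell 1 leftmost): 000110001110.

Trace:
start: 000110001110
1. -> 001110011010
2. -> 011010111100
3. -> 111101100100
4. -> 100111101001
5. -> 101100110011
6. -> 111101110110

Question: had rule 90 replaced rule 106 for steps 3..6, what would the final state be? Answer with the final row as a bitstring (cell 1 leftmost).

011110101101

(re-executing steps 3..6 under rule 90; state before step 3: 011010111100)
3. -> 111000100110
4. -> 101101011110
5. -> 001100010010
6. -> 011110101101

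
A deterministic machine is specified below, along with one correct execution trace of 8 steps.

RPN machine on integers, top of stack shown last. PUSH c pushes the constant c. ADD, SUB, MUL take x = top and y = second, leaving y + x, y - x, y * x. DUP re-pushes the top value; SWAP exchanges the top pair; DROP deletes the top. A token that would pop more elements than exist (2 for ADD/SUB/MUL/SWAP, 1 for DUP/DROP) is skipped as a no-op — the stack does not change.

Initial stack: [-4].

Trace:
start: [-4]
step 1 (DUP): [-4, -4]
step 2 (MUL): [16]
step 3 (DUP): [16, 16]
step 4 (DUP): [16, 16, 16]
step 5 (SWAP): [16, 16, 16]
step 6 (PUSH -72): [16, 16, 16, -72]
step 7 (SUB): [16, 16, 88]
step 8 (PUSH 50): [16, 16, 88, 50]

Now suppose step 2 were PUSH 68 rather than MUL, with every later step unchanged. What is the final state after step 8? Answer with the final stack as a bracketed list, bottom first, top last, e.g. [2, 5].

(re-executing from step 2 with the substitution; state before step 2: [-4, -4])
step 2 (PUSH 68): [-4, -4, 68]
step 3 (DUP): [-4, -4, 68, 68]
step 4 (DUP): [-4, -4, 68, 68, 68]
step 5 (SWAP): [-4, -4, 68, 68, 68]
step 6 (PUSH -72): [-4, -4, 68, 68, 68, -72]
step 7 (SUB): [-4, -4, 68, 68, 140]
step 8 (PUSH 50): [-4, -4, 68, 68, 140, 50]

[-4, -4, 68, 68, 140, 50]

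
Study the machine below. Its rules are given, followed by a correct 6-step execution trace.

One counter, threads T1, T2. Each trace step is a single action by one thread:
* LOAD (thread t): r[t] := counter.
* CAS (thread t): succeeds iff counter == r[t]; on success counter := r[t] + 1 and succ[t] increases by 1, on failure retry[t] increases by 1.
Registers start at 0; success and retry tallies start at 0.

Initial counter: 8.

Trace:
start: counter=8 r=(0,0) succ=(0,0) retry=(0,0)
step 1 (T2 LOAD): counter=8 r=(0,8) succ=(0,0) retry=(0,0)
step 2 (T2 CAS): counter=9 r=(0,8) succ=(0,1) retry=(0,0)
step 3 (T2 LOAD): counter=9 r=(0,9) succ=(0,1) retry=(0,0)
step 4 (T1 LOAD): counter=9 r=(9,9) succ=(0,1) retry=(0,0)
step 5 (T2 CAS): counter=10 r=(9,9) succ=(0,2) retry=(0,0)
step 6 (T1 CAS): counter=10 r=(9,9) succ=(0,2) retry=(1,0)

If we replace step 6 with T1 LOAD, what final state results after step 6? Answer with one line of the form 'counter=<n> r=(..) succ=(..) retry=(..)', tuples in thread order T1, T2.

counter=10 r=(10,9) succ=(0,2) retry=(0,0)

(re-executing from step 6 with the substitution; state before step 6: counter=10 r=(9,9) succ=(0,2) retry=(0,0))
step 6 (T1 LOAD): counter=10 r=(10,9) succ=(0,2) retry=(0,0)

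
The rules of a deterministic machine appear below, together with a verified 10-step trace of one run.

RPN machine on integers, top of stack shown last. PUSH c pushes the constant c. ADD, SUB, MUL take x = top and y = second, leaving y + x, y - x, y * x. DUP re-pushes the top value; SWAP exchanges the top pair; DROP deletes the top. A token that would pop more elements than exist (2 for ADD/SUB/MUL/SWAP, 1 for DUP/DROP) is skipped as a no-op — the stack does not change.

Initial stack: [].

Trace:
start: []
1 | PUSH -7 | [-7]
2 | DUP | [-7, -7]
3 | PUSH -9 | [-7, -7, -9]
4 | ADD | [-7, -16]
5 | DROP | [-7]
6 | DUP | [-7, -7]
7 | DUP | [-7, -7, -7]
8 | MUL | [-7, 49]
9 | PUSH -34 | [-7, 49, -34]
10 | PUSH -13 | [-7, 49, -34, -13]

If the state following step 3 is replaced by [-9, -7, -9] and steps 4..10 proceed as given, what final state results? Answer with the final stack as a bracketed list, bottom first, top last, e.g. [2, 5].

state after step 3 := [-9, -7, -9]
4 | ADD | [-9, -16]
5 | DROP | [-9]
6 | DUP | [-9, -9]
7 | DUP | [-9, -9, -9]
8 | MUL | [-9, 81]
9 | PUSH -34 | [-9, 81, -34]
10 | PUSH -13 | [-9, 81, -34, -13]

[-9, 81, -34, -13]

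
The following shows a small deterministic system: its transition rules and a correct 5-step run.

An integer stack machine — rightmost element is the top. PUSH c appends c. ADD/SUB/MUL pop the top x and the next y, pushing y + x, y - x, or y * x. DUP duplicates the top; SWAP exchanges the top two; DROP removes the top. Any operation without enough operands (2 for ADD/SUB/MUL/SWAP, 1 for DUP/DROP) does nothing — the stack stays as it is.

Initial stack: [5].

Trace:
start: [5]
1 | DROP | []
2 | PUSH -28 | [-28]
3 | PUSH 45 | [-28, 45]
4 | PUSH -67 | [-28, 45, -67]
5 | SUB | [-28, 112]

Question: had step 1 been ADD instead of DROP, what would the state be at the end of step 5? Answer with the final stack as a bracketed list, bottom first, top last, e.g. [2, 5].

(re-executing from step 1 with the substitution; state before step 1: [5])
1 | ADD | [5]
2 | PUSH -28 | [5, -28]
3 | PUSH 45 | [5, -28, 45]
4 | PUSH -67 | [5, -28, 45, -67]
5 | SUB | [5, -28, 112]

[5, -28, 112]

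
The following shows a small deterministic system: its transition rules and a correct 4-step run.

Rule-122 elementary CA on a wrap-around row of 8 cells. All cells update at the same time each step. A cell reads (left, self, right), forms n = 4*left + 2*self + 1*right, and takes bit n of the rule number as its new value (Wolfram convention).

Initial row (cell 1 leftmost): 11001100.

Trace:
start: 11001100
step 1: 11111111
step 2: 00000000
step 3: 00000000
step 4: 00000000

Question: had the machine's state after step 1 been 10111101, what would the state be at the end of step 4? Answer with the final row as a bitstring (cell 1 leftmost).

state after step 1 := 10111101
step 2: 11100111
step 3: 00111100
step 4: 01100110

01100110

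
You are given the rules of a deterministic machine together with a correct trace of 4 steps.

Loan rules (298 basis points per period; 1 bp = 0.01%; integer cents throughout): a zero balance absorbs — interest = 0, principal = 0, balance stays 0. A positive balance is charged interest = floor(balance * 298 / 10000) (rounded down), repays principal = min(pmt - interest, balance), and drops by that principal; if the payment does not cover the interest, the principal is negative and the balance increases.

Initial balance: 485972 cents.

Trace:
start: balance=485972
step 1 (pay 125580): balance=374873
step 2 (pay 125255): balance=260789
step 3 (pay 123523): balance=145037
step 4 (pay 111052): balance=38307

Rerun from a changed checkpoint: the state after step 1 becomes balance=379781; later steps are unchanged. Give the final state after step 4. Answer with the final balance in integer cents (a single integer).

43667

state after step 1 := balance=379781
step 2 (pay 125255): balance=265843
step 3 (pay 123523): balance=150242
step 4 (pay 111052): balance=43667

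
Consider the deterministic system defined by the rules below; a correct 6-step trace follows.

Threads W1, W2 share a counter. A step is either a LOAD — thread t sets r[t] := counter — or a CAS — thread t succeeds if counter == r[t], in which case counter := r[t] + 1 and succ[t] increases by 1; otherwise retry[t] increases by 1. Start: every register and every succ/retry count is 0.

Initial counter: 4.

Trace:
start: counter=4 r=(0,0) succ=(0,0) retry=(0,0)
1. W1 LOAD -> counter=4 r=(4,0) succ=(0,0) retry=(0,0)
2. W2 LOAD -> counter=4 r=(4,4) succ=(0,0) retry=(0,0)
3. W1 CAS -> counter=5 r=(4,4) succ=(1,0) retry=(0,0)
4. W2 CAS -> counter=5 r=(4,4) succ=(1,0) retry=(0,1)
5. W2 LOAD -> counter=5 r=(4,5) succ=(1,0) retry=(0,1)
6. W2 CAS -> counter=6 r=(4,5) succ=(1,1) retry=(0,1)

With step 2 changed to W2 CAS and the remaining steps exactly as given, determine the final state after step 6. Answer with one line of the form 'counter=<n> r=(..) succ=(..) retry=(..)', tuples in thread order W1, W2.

(re-executing from step 2 with the substitution; state before step 2: counter=4 r=(4,0) succ=(0,0) retry=(0,0))
2. W2 CAS -> counter=4 r=(4,0) succ=(0,0) retry=(0,1)
3. W1 CAS -> counter=5 r=(4,0) succ=(1,0) retry=(0,1)
4. W2 CAS -> counter=5 r=(4,0) succ=(1,0) retry=(0,2)
5. W2 LOAD -> counter=5 r=(4,5) succ=(1,0) retry=(0,2)
6. W2 CAS -> counter=6 r=(4,5) succ=(1,1) retry=(0,2)

counter=6 r=(4,5) succ=(1,1) retry=(0,2)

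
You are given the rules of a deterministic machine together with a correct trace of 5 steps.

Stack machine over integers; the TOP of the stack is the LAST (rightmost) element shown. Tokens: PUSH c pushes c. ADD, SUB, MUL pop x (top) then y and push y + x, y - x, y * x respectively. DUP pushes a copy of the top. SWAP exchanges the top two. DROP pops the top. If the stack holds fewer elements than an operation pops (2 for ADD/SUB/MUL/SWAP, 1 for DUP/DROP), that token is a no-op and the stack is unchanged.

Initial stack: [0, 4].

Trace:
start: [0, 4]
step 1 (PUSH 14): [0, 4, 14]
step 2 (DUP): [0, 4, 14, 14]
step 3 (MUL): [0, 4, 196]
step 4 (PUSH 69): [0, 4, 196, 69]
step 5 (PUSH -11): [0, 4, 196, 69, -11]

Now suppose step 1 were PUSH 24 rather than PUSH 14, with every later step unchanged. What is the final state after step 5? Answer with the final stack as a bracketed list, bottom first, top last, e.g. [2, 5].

[0, 4, 576, 69, -11]

(re-executing from step 1 with the substitution; state before step 1: [0, 4])
step 1 (PUSH 24): [0, 4, 24]
step 2 (DUP): [0, 4, 24, 24]
step 3 (MUL): [0, 4, 576]
step 4 (PUSH 69): [0, 4, 576, 69]
step 5 (PUSH -11): [0, 4, 576, 69, -11]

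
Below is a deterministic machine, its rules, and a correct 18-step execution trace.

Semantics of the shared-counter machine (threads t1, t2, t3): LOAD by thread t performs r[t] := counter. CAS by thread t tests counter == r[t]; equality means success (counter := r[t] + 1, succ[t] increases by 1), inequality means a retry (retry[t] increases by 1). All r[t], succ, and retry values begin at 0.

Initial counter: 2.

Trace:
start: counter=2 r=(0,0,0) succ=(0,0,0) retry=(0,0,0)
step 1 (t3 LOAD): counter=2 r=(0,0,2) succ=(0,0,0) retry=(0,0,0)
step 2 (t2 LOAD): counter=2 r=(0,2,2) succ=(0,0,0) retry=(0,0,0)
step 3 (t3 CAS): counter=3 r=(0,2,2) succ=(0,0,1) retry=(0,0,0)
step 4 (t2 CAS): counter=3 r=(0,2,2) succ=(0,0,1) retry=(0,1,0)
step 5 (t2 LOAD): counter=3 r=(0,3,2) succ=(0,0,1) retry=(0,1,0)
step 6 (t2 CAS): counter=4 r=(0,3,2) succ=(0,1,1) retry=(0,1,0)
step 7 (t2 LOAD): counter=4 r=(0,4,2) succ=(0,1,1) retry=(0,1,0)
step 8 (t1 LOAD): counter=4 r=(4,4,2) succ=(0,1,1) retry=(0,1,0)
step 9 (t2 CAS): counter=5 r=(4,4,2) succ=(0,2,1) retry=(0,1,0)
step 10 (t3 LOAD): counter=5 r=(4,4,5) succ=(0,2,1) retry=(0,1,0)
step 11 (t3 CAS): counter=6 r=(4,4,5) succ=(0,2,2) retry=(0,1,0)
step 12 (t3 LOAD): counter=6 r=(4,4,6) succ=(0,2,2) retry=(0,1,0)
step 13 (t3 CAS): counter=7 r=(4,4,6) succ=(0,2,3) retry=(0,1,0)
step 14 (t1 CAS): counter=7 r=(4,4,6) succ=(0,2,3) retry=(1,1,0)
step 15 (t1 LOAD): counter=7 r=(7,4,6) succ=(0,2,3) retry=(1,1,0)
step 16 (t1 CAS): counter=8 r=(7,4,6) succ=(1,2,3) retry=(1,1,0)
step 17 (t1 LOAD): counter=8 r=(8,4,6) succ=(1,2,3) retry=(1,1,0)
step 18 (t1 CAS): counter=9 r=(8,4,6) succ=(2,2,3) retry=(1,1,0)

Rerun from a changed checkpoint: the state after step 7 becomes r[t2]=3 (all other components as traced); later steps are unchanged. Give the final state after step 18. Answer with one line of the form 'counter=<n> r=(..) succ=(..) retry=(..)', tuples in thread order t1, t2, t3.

counter=8 r=(7,3,5) succ=(2,1,3) retry=(1,2,0)

state after step 7 := counter=4 r=(0,3,2) succ=(0,1,1) retry=(0,1,0)
step 8 (t1 LOAD): counter=4 r=(4,3,2) succ=(0,1,1) retry=(0,1,0)
step 9 (t2 CAS): counter=4 r=(4,3,2) succ=(0,1,1) retry=(0,2,0)
step 10 (t3 LOAD): counter=4 r=(4,3,4) succ=(0,1,1) retry=(0,2,0)
step 11 (t3 CAS): counter=5 r=(4,3,4) succ=(0,1,2) retry=(0,2,0)
step 12 (t3 LOAD): counter=5 r=(4,3,5) succ=(0,1,2) retry=(0,2,0)
step 13 (t3 CAS): counter=6 r=(4,3,5) succ=(0,1,3) retry=(0,2,0)
step 14 (t1 CAS): counter=6 r=(4,3,5) succ=(0,1,3) retry=(1,2,0)
step 15 (t1 LOAD): counter=6 r=(6,3,5) succ=(0,1,3) retry=(1,2,0)
step 16 (t1 CAS): counter=7 r=(6,3,5) succ=(1,1,3) retry=(1,2,0)
step 17 (t1 LOAD): counter=7 r=(7,3,5) succ=(1,1,3) retry=(1,2,0)
step 18 (t1 CAS): counter=8 r=(7,3,5) succ=(2,1,3) retry=(1,2,0)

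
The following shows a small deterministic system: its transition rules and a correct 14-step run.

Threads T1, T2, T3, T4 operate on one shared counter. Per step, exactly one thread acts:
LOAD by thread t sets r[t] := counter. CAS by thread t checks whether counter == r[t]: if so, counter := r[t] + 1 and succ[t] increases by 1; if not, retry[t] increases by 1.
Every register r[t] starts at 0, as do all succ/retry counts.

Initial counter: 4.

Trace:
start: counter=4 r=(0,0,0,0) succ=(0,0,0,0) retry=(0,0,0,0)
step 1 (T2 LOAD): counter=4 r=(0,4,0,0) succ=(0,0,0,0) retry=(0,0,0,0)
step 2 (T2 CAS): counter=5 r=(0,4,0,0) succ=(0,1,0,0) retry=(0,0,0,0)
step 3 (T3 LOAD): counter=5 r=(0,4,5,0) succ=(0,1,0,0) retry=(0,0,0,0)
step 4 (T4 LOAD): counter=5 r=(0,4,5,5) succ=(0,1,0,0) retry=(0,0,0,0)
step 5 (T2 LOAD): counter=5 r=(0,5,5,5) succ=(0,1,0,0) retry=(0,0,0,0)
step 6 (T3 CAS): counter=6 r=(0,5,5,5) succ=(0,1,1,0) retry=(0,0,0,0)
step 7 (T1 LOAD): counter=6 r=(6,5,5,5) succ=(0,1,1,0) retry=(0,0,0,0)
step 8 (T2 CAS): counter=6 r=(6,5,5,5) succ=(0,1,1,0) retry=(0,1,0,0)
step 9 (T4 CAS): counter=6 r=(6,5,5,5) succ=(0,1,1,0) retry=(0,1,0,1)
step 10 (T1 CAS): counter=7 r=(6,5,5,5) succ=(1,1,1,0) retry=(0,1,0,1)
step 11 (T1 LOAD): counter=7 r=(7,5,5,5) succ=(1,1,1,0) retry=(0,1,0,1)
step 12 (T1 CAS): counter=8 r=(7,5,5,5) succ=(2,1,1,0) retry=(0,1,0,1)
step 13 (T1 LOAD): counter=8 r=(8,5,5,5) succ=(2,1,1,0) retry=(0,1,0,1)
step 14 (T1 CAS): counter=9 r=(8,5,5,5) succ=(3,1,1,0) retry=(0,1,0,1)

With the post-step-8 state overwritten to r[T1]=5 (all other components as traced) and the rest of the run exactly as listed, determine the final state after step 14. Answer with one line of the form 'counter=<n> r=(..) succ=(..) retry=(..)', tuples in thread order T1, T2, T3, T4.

state after step 8 := counter=6 r=(5,5,5,5) succ=(0,1,1,0) retry=(0,1,0,0)
step 9 (T4 CAS): counter=6 r=(5,5,5,5) succ=(0,1,1,0) retry=(0,1,0,1)
step 10 (T1 CAS): counter=6 r=(5,5,5,5) succ=(0,1,1,0) retry=(1,1,0,1)
step 11 (T1 LOAD): counter=6 r=(6,5,5,5) succ=(0,1,1,0) retry=(1,1,0,1)
step 12 (T1 CAS): counter=7 r=(6,5,5,5) succ=(1,1,1,0) retry=(1,1,0,1)
step 13 (T1 LOAD): counter=7 r=(7,5,5,5) succ=(1,1,1,0) retry=(1,1,0,1)
step 14 (T1 CAS): counter=8 r=(7,5,5,5) succ=(2,1,1,0) retry=(1,1,0,1)

counter=8 r=(7,5,5,5) succ=(2,1,1,0) retry=(1,1,0,1)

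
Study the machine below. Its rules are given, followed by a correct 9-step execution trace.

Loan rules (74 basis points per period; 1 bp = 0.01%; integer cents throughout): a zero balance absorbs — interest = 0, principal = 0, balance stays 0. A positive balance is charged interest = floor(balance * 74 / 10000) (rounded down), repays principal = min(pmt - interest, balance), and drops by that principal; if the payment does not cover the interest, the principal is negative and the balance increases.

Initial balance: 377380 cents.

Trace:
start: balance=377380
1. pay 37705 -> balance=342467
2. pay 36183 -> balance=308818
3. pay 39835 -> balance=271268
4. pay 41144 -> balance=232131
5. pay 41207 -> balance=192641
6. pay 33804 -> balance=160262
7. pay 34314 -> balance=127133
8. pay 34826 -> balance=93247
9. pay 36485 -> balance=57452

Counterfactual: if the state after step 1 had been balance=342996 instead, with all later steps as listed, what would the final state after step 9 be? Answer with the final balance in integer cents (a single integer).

58014

state after step 1 := balance=342996
2. pay 36183 -> balance=309351
3. pay 39835 -> balance=271805
4. pay 41144 -> balance=232672
5. pay 41207 -> balance=193186
6. pay 33804 -> balance=160811
7. pay 34314 -> balance=127687
8. pay 34826 -> balance=93805
9. pay 36485 -> balance=58014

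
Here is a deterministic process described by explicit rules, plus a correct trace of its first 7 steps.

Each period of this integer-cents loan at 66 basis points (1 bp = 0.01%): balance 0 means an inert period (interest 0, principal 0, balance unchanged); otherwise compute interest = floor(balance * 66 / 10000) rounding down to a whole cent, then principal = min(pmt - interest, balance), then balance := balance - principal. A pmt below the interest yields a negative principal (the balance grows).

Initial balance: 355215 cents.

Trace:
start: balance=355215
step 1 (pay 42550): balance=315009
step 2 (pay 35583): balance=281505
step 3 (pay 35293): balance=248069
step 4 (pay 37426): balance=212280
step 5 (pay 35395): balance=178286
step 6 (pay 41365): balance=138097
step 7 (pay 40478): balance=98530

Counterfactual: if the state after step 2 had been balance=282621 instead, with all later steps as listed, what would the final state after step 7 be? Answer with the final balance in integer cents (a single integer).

99684

state after step 2 := balance=282621
step 3 (pay 35293): balance=249193
step 4 (pay 37426): balance=213411
step 5 (pay 35395): balance=179424
step 6 (pay 41365): balance=139243
step 7 (pay 40478): balance=99684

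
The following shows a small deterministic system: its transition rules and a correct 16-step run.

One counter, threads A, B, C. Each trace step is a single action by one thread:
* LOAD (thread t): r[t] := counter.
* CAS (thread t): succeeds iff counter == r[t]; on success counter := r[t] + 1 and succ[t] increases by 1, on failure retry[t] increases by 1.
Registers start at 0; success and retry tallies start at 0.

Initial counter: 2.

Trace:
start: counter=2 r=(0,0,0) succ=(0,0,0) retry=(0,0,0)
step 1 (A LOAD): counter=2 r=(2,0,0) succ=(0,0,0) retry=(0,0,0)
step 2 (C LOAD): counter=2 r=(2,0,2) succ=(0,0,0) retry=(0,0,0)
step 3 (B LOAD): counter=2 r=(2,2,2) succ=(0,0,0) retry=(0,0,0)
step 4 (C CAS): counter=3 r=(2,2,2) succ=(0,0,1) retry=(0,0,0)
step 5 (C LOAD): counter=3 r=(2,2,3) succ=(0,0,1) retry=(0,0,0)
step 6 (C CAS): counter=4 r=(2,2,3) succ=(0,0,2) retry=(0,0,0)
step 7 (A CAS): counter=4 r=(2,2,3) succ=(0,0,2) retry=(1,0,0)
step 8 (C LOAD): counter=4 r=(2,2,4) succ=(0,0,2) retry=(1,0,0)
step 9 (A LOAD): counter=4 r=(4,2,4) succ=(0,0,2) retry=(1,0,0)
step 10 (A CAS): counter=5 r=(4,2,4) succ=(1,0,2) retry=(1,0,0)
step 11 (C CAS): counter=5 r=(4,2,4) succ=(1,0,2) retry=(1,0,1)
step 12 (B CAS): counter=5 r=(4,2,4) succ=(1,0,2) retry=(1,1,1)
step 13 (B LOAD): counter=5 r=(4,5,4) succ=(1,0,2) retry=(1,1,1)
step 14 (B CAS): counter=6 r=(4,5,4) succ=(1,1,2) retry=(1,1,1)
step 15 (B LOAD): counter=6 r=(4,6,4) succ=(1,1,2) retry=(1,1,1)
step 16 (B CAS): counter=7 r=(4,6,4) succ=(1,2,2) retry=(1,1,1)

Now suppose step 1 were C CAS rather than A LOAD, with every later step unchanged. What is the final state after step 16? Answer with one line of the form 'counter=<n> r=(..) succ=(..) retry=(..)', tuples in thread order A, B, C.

counter=7 r=(4,6,4) succ=(1,2,2) retry=(1,1,2)

(re-executing from step 1 with the substitution; state before step 1: counter=2 r=(0,0,0) succ=(0,0,0) retry=(0,0,0))
step 1 (C CAS): counter=2 r=(0,0,0) succ=(0,0,0) retry=(0,0,1)
step 2 (C LOAD): counter=2 r=(0,0,2) succ=(0,0,0) retry=(0,0,1)
step 3 (B LOAD): counter=2 r=(0,2,2) succ=(0,0,0) retry=(0,0,1)
step 4 (C CAS): counter=3 r=(0,2,2) succ=(0,0,1) retry=(0,0,1)
step 5 (C LOAD): counter=3 r=(0,2,3) succ=(0,0,1) retry=(0,0,1)
step 6 (C CAS): counter=4 r=(0,2,3) succ=(0,0,2) retry=(0,0,1)
step 7 (A CAS): counter=4 r=(0,2,3) succ=(0,0,2) retry=(1,0,1)
step 8 (C LOAD): counter=4 r=(0,2,4) succ=(0,0,2) retry=(1,0,1)
step 9 (A LOAD): counter=4 r=(4,2,4) succ=(0,0,2) retry=(1,0,1)
step 10 (A CAS): counter=5 r=(4,2,4) succ=(1,0,2) retry=(1,0,1)
step 11 (C CAS): counter=5 r=(4,2,4) succ=(1,0,2) retry=(1,0,2)
step 12 (B CAS): counter=5 r=(4,2,4) succ=(1,0,2) retry=(1,1,2)
step 13 (B LOAD): counter=5 r=(4,5,4) succ=(1,0,2) retry=(1,1,2)
step 14 (B CAS): counter=6 r=(4,5,4) succ=(1,1,2) retry=(1,1,2)
step 15 (B LOAD): counter=6 r=(4,6,4) succ=(1,1,2) retry=(1,1,2)
step 16 (B CAS): counter=7 r=(4,6,4) succ=(1,2,2) retry=(1,1,2)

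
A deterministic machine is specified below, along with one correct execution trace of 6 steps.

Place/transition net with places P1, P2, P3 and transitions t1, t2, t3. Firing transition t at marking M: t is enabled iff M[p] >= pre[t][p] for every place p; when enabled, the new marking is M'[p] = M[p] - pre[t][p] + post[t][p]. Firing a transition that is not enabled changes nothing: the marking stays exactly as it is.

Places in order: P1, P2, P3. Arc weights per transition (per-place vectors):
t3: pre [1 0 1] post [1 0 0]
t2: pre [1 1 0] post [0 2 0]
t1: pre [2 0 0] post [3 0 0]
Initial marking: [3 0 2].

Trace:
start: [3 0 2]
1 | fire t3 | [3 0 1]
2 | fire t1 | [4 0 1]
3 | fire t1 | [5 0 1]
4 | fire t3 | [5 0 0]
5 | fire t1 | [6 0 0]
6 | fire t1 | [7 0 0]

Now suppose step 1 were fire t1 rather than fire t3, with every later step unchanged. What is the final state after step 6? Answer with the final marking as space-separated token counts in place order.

8 0 1

(re-executing from step 1 with the substitution; state before step 1: [3 0 2])
1 | fire t1 | [4 0 2]
2 | fire t1 | [5 0 2]
3 | fire t1 | [6 0 2]
4 | fire t3 | [6 0 1]
5 | fire t1 | [7 0 1]
6 | fire t1 | [8 0 1]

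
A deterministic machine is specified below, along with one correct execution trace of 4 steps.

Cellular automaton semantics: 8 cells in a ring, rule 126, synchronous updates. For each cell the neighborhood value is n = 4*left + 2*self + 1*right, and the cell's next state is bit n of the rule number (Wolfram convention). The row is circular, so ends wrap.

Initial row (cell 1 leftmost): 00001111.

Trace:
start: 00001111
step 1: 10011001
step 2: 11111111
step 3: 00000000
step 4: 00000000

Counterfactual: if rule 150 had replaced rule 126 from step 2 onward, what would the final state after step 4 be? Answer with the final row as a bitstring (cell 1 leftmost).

(re-executing steps 2..4 under rule 150; state before step 2: 10011001)
step 2: 01100110
step 3: 10011001
step 4: 01100110

01100110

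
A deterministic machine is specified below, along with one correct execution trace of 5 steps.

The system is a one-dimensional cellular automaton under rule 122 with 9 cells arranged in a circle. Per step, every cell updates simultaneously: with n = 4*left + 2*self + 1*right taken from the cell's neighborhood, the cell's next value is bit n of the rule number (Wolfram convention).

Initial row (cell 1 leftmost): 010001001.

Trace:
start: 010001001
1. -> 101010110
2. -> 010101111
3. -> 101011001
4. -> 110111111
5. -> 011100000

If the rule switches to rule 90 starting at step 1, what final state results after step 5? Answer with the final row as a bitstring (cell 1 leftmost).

(re-executing steps 1..5 under rule 90; state before step 1: 010001001)
1. -> 001010110
2. -> 010000111
3. -> 001001101
4. -> 110111100
5. -> 110100111

110100111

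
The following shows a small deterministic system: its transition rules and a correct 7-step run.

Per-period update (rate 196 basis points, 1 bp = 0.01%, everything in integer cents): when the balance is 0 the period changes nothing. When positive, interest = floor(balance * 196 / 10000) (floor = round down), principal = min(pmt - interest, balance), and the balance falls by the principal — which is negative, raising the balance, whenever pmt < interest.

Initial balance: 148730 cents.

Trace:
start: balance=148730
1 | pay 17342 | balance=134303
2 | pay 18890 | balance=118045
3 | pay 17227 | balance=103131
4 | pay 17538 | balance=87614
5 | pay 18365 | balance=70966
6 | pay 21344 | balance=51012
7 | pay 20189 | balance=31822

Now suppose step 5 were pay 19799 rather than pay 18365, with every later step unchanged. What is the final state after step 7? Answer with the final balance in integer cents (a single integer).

30332

(re-executing from step 5 with the substitution; state before step 5: balance=87614)
5 | pay 19799 | balance=69532
6 | pay 21344 | balance=49550
7 | pay 20189 | balance=30332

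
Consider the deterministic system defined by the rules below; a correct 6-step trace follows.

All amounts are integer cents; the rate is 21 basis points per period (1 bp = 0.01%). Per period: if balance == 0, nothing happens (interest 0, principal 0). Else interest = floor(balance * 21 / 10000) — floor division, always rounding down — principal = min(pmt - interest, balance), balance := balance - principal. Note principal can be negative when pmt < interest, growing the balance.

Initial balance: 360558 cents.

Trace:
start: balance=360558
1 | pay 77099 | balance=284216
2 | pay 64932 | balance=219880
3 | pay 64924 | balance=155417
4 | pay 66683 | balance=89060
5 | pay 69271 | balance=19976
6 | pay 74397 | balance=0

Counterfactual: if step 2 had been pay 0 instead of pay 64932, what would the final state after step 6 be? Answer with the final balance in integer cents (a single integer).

(re-executing from step 2 with the substitution; state before step 2: balance=284216)
2 | pay 0 | balance=284812
3 | pay 64924 | balance=220486
4 | pay 66683 | balance=154266
5 | pay 69271 | balance=85318
6 | pay 74397 | balance=11100

11100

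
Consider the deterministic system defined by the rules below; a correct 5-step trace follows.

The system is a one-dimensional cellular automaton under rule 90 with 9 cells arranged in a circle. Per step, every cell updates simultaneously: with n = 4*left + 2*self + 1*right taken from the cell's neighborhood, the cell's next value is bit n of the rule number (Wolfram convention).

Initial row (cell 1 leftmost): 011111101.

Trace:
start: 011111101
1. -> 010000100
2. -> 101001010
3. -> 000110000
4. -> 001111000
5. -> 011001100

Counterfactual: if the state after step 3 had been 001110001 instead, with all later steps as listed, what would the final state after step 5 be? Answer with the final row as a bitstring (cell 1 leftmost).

state after step 3 := 001110001
4. -> 111011010
5. -> 101011000

101011000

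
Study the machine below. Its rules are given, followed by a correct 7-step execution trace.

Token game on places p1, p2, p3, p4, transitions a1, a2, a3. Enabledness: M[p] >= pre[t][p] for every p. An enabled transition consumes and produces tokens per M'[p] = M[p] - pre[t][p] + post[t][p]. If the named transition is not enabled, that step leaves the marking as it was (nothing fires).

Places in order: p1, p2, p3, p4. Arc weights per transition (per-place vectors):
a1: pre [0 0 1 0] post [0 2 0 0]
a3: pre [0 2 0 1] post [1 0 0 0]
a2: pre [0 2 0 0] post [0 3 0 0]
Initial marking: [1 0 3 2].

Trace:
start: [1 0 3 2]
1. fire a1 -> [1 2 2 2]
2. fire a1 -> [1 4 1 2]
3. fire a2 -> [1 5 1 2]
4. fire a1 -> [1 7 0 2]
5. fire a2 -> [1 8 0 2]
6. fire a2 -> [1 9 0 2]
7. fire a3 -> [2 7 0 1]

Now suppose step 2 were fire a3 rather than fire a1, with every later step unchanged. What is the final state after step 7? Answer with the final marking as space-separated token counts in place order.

3 2 1 0

(re-executing from step 2 with the substitution; state before step 2: [1 2 2 2])
2. fire a3 -> [2 0 2 1]
3. fire a2 -> [2 0 2 1]
4. fire a1 -> [2 2 1 1]
5. fire a2 -> [2 3 1 1]
6. fire a2 -> [2 4 1 1]
7. fire a3 -> [3 2 1 0]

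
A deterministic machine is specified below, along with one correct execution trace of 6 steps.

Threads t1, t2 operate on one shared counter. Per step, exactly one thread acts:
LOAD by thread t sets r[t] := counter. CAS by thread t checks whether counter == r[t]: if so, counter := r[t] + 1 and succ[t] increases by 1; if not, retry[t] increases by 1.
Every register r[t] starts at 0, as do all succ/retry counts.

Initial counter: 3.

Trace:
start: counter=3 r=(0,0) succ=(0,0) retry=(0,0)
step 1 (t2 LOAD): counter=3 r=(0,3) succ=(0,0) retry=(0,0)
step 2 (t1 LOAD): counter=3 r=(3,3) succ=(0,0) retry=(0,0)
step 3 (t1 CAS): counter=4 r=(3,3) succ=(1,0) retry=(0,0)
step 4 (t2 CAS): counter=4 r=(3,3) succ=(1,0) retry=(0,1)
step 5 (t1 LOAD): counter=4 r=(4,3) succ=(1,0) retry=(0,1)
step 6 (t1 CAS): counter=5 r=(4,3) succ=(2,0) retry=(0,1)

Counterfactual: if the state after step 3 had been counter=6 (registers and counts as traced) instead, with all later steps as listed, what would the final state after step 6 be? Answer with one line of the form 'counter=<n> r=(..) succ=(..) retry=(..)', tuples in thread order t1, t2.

state after step 3 := counter=6 r=(3,3) succ=(1,0) retry=(0,0)
step 4 (t2 CAS): counter=6 r=(3,3) succ=(1,0) retry=(0,1)
step 5 (t1 LOAD): counter=6 r=(6,3) succ=(1,0) retry=(0,1)
step 6 (t1 CAS): counter=7 r=(6,3) succ=(2,0) retry=(0,1)

counter=7 r=(6,3) succ=(2,0) retry=(0,1)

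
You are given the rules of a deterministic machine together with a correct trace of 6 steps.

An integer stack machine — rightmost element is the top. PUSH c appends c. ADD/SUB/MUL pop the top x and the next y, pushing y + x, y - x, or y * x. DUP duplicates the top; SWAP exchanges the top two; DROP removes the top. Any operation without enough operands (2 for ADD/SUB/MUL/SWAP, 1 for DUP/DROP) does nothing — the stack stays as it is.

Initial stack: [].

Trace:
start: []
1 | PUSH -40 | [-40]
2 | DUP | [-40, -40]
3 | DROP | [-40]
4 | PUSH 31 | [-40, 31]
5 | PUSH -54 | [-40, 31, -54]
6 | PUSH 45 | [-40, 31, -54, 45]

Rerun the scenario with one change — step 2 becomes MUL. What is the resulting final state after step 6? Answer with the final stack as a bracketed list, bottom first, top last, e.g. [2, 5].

(re-executing from step 2 with the substitution; state before step 2: [-40])
2 | MUL | [-40]
3 | DROP | []
4 | PUSH 31 | [31]
5 | PUSH -54 | [31, -54]
6 | PUSH 45 | [31, -54, 45]

[31, -54, 45]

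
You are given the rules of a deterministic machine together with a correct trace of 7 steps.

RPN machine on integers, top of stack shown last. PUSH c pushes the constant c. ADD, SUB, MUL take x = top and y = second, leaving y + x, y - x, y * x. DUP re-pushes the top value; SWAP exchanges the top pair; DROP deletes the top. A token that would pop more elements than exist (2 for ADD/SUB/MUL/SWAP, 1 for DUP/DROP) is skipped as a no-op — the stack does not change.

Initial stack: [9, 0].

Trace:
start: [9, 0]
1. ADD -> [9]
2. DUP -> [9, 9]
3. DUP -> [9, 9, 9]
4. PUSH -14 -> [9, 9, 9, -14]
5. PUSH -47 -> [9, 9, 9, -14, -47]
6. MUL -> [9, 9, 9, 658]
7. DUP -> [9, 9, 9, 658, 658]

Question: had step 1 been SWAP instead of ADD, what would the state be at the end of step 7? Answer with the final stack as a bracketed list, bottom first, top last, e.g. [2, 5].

[0, 9, 9, 9, 658, 658]

(re-executing from step 1 with the substitution; state before step 1: [9, 0])
1. SWAP -> [0, 9]
2. DUP -> [0, 9, 9]
3. DUP -> [0, 9, 9, 9]
4. PUSH -14 -> [0, 9, 9, 9, -14]
5. PUSH -47 -> [0, 9, 9, 9, -14, -47]
6. MUL -> [0, 9, 9, 9, 658]
7. DUP -> [0, 9, 9, 9, 658, 658]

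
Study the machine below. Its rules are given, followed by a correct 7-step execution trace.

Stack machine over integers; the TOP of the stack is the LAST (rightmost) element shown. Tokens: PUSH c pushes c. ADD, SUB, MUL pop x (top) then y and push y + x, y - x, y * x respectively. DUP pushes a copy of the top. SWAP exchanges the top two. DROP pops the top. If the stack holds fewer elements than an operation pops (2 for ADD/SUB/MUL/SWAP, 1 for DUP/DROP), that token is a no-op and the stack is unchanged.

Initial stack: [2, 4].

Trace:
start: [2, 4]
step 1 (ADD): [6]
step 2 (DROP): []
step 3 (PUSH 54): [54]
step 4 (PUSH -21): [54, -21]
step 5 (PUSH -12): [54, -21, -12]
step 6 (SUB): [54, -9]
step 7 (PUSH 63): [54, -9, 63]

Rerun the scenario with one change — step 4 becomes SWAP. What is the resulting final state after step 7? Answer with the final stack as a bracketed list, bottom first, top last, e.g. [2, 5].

[66, 63]

(re-executing from step 4 with the substitution; state before step 4: [54])
step 4 (SWAP): [54]
step 5 (PUSH -12): [54, -12]
step 6 (SUB): [66]
step 7 (PUSH 63): [66, 63]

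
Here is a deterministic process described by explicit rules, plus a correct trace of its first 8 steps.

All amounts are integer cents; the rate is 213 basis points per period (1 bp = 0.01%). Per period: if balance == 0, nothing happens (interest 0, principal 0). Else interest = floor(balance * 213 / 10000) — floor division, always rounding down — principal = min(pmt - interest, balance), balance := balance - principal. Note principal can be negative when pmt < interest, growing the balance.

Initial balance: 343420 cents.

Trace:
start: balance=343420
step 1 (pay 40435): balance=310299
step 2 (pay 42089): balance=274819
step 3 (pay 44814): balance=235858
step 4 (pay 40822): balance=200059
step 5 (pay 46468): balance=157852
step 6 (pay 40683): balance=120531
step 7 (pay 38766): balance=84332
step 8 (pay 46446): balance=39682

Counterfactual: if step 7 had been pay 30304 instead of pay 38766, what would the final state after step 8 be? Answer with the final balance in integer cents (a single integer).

(re-executing from step 7 with the substitution; state before step 7: balance=120531)
step 7 (pay 30304): balance=92794
step 8 (pay 46446): balance=48324

48324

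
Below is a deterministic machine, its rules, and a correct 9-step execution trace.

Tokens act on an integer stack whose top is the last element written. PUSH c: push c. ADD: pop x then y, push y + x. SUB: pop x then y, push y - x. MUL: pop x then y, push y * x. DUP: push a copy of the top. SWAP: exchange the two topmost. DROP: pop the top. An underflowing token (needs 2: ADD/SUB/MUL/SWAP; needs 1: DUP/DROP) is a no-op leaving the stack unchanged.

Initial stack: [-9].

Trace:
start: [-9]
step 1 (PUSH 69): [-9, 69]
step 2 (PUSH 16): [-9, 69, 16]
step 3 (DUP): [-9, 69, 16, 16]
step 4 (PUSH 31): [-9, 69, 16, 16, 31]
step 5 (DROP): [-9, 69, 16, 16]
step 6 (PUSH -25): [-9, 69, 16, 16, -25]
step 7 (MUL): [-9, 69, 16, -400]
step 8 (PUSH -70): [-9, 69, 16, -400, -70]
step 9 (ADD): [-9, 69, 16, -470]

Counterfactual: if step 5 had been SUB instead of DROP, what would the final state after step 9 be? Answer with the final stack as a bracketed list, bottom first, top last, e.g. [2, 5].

(re-executing from step 5 with the substitution; state before step 5: [-9, 69, 16, 16, 31])
step 5 (SUB): [-9, 69, 16, -15]
step 6 (PUSH -25): [-9, 69, 16, -15, -25]
step 7 (MUL): [-9, 69, 16, 375]
step 8 (PUSH -70): [-9, 69, 16, 375, -70]
step 9 (ADD): [-9, 69, 16, 305]

[-9, 69, 16, 305]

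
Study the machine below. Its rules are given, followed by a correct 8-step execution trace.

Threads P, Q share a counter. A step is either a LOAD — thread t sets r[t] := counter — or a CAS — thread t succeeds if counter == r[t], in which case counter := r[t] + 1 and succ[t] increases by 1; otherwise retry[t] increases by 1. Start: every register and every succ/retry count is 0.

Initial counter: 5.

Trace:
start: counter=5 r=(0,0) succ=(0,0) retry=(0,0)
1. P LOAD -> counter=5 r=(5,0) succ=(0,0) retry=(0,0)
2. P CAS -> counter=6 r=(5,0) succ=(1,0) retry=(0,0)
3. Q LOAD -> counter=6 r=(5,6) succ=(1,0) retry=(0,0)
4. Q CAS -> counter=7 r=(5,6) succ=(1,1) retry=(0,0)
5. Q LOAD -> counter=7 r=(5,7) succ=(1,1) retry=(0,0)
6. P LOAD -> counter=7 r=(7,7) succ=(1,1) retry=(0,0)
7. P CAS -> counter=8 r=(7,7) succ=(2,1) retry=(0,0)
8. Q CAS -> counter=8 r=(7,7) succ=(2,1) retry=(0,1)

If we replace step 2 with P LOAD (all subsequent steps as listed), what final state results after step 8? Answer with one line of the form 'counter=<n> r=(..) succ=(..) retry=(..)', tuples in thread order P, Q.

(re-executing from step 2 with the substitution; state before step 2: counter=5 r=(5,0) succ=(0,0) retry=(0,0))
2. P LOAD -> counter=5 r=(5,0) succ=(0,0) retry=(0,0)
3. Q LOAD -> counter=5 r=(5,5) succ=(0,0) retry=(0,0)
4. Q CAS -> counter=6 r=(5,5) succ=(0,1) retry=(0,0)
5. Q LOAD -> counter=6 r=(5,6) succ=(0,1) retry=(0,0)
6. P LOAD -> counter=6 r=(6,6) succ=(0,1) retry=(0,0)
7. P CAS -> counter=7 r=(6,6) succ=(1,1) retry=(0,0)
8. Q CAS -> counter=7 r=(6,6) succ=(1,1) retry=(0,1)

counter=7 r=(6,6) succ=(1,1) retry=(0,1)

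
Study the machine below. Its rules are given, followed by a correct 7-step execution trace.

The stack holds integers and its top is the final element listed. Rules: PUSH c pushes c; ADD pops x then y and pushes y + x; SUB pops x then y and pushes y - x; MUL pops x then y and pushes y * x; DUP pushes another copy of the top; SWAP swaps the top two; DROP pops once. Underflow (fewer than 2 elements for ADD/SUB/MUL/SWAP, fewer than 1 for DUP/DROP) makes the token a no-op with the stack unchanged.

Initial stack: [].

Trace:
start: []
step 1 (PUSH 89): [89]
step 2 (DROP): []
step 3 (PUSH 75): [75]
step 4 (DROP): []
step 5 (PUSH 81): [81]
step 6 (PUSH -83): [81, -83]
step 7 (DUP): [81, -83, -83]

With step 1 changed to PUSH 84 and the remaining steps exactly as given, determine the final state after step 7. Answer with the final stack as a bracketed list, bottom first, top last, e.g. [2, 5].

[81, -83, -83]

(re-executing from step 1 with the substitution; state before step 1: [])
step 1 (PUSH 84): [84]
step 2 (DROP): []
step 3 (PUSH 75): [75]
step 4 (DROP): []
step 5 (PUSH 81): [81]
step 6 (PUSH -83): [81, -83]
step 7 (DUP): [81, -83, -83]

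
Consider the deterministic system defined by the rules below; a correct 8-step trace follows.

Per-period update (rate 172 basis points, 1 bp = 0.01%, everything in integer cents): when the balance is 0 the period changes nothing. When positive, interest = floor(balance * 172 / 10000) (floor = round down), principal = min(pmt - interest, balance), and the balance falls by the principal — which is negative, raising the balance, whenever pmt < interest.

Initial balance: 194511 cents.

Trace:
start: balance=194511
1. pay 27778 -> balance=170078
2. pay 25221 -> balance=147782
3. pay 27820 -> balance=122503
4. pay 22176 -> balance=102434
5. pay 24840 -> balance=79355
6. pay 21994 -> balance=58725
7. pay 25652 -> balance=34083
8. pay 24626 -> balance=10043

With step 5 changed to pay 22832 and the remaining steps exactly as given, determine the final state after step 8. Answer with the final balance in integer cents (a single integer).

(re-executing from step 5 with the substitution; state before step 5: balance=102434)
5. pay 22832 -> balance=81363
6. pay 21994 -> balance=60768
7. pay 25652 -> balance=36161
8. pay 24626 -> balance=12156

12156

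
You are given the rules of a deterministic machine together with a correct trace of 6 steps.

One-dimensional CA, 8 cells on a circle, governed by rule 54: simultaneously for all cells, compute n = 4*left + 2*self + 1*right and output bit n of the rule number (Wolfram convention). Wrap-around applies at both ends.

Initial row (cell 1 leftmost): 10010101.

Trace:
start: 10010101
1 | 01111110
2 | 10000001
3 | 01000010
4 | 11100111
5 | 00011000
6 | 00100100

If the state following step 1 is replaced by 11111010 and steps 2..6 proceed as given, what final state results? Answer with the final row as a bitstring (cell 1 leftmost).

01110111

state after step 1 := 11111010
2 | 00000111
3 | 10001000
4 | 11011101
5 | 00100010
6 | 01110111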